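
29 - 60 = -31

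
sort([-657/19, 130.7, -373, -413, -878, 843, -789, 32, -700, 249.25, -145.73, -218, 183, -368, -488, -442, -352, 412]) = [-878, -789, -700, -488, -442, -413, -373, -368, -352, -218, -145.73, -657/19, 32, 130.7, 183, 249.25, 412, 843]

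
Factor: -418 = -1 * 2^1 * 11^1 * 19^1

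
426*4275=1821150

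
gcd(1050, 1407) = 21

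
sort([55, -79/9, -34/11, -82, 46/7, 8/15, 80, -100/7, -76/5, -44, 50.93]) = [-82, -44, -76/5, -100/7, -79/9, -34/11, 8/15, 46/7, 50.93, 55, 80]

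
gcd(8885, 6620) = 5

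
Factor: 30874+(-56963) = -1 * 7^1 * 3727^1 = -26089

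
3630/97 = 37 + 41/97 ≈ 37.42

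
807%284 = 239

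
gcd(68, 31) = 1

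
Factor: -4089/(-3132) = 2^(-2)*3^(-2)*47^1 = 47/36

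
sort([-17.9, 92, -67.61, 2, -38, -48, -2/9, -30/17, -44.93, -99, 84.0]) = [-99, -67.61, -48, -44.93, -38, -17.9, -30/17, -2/9, 2, 84.0, 92]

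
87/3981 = 29/1327 ≈ 0.0219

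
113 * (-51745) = -5847185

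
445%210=25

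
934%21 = 10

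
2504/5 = 500 + 4/5 = 500.80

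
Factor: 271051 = 11^1*41^1*601^1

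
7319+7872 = 15191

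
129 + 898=1027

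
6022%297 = 82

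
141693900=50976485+90717415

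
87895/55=1598 + 1/11 ≈ 1598.09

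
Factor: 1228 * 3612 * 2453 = 2^4 * 3^1 * 7^1 * 11^1 * 43^1 * 223^1 * 307^1 = 10880369808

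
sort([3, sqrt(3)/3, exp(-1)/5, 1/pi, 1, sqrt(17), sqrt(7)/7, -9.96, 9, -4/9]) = [-9.96, -4/9, exp(-1)/5, 1/pi, sqrt(7)/7, sqrt(3)/3, 1, 3, sqrt(17), 9]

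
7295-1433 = 5862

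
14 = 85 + -71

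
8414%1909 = 778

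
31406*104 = 3266224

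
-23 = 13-36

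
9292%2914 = 550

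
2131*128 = 272768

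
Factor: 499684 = 2^2 * 53^1 * 2357^1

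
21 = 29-8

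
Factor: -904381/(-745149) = 3^(-1) * 19^1 * 149^(-1) * 1667^(-1) * 47599^1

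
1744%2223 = 1744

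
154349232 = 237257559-82908327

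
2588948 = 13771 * 188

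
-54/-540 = 1/10 = 0.10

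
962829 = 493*1953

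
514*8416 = 4325824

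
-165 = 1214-1379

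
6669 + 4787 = 11456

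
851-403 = 448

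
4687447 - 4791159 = -103712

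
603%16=11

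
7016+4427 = 11443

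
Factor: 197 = 197^1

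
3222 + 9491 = 12713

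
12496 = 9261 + 3235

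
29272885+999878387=1029151272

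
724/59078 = 362/29539≈0.0123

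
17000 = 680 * 25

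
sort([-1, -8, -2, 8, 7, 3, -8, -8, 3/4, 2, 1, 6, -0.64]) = [-8, -8, -8, -2, -1, -0.64, 3/4, 1, 2, 3, 6, 7, 8]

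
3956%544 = 148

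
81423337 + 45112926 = 126536263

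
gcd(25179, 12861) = 3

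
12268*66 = 809688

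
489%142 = 63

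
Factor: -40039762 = -1*2^1*7^3*58367^1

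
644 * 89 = 57316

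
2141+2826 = 4967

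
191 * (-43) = -8213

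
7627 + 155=7782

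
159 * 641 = 101919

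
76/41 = 1 + 35/41 ≈ 1.85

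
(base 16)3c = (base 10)60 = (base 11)55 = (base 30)20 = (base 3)2020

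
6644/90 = 73 + 37/45 ≈ 73.82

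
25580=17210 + 8370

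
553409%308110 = 245299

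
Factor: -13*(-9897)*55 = 3^1*5^1*11^1*13^1*3299^1 = 7076355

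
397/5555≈0.0715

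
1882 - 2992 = -1110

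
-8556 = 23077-31633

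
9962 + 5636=15598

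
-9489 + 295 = -9194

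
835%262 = 49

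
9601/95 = 101 + 6/95 ≈ 101.06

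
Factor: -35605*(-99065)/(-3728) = -1*2^(-4)*5^2*233^(-1)*7121^1*19813^1 = -3527209325/3728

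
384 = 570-186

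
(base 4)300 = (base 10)48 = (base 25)1n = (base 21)26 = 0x30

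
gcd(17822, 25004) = 266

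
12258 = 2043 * 6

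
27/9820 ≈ 0.00275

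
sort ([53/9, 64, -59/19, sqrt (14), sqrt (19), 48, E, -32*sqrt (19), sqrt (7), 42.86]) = [-32*sqrt (19), -59/19, sqrt (7), E, sqrt (14), sqrt (19), 53/9, 42.86, 48, 64]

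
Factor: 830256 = 2^4 * 3^1 * 7^2 * 353^1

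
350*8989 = 3146150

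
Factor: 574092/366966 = 2^1*19^(-1)*29^(-1)*431^1 = 862/551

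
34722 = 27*1286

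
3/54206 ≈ 0.0000553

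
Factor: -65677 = -1*65677^1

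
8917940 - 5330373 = 3587567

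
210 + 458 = 668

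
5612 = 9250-3638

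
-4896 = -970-3926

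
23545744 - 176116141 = -152570397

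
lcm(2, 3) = 6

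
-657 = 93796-94453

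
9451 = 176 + 9275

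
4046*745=3014270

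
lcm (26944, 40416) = 80832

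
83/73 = 1 + 10/73 ≈ 1.14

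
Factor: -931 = -1 * 7^2 * 19^1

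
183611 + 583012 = 766623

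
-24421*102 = -2490942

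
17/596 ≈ 0.0285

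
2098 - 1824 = 274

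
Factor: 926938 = 2^1 * 359^1 * 1291^1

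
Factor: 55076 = 2^2*7^2*281^1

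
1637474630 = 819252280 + 818222350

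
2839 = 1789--1050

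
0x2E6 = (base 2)1011100110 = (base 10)742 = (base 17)29B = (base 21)1E7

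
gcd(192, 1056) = 96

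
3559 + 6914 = 10473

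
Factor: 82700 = 2^2 * 5^2 * 827^1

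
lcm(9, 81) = 81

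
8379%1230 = 999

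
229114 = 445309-216195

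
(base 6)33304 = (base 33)48s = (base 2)1001000101000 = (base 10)4648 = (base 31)4pt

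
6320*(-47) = -297040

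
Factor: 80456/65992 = 73^(-1)*89^1 = 89/73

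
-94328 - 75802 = -170130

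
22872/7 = 3267 + 3/7 ≈ 3267.43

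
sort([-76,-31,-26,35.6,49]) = [-76,-31,-26,35.6,49]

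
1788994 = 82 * 21817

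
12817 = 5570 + 7247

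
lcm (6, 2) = 6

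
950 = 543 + 407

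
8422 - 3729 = 4693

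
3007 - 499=2508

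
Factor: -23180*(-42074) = 2^3*5^1*19^1*61^1*109^1*193^1 = 975275320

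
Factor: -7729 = -1 * 59^1 * 131^1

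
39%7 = 4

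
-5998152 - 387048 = -6385200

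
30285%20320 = 9965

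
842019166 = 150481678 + 691537488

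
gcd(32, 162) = 2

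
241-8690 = -8449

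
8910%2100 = 510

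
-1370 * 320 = -438400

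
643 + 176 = 819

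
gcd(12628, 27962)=902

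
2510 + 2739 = 5249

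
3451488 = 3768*916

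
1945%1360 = 585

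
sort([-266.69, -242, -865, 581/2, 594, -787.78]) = [-865, -787.78, -266.69, -242, 581/2, 594]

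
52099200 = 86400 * 603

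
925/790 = 1 + 27/158 ≈ 1.17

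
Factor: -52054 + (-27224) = -1*2^1*3^1*73^1*181^1 = -79278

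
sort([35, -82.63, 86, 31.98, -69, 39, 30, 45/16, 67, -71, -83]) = [-83, -82.63, -71, -69, 45/16, 30, 31.98, 35, 39, 67, 86]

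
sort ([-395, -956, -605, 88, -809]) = [-956, -809, -605, -395, 88]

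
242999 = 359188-116189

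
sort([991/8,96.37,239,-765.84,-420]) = [-765.84,-420,96.37,991/8,239]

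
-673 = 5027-5700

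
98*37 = 3626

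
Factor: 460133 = 31^1*14843^1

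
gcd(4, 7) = 1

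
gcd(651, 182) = 7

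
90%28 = 6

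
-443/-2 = 221 + 1/2 = 221.50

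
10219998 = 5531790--4688208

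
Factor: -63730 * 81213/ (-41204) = 2^ (-1) * 3^1 * 5^1 * 11^1 * 23^1 * 107^1 * 6373^1 * 10301^ (-1) = 2587852245/20602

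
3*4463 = 13389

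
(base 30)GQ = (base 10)506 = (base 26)JC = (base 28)I2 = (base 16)1FA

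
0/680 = 0 = 0.00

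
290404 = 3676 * 79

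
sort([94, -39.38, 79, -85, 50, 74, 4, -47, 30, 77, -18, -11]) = [-85, -47, -39.38, -18, -11, 4, 30, 50, 74, 77, 79, 94]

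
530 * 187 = 99110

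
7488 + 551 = 8039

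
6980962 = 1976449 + 5004513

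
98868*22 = 2175096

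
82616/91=907 + 79/91 ≈ 907.87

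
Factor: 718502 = 2^1*59^1*6089^1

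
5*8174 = 40870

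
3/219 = 1/73 ≈ 0.0137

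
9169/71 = 129 + 10/71 ≈ 129.14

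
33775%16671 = 433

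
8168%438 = 284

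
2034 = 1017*2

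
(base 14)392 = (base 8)1314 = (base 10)716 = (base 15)32b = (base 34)l2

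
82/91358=41/45679 ≈ 0.000898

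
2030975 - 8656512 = -6625537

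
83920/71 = 1181 + 69/71 ≈ 1181.97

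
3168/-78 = -528/13 ≈ -40.62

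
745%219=88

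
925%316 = 293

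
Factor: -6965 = -1*5^1*7^1*199^1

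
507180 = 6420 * 79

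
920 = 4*230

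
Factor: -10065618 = -1*2^1*3^2*559201^1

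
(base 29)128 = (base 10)907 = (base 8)1613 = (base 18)2e7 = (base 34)qn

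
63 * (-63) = -3969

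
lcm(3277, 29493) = 29493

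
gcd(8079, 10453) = 1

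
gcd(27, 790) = 1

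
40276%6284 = 2572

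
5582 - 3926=1656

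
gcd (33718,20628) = 2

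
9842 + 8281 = 18123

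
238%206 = 32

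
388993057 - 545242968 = -156249911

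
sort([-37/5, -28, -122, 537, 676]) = [-122, -28, -37/5, 537, 676]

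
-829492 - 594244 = -1423736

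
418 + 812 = 1230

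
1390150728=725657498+664493230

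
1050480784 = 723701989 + 326778795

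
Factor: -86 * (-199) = 2^1 * 43^1 * 199^1 = 17114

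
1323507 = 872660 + 450847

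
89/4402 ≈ 0.0202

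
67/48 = 1 + 19/48 ≈ 1.40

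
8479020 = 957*8860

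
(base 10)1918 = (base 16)77e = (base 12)113a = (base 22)3l4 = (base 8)3576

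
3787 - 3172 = 615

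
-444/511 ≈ -0.869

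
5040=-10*(-504)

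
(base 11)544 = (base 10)653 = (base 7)1622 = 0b1010001101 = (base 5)10103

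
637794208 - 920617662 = -282823454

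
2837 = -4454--7291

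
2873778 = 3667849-794071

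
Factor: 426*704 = 2^7*3^1*11^1*71^1 = 299904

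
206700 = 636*325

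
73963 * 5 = 369815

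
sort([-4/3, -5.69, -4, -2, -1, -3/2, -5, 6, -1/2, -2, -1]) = [-5.69, -5, -4, -2, -2, -3/2, -4/3, -1, -1, -1/2, 6]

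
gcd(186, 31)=31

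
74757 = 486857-412100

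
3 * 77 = 231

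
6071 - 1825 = 4246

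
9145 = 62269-53124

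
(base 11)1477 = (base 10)1899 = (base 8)3553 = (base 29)27e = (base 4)131223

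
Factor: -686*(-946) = 2^2*7^3*11^1*43^1 = 648956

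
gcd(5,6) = 1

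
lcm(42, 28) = 84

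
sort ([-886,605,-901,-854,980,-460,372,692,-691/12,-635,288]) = [-901,-886,-854,-635,-460,-691/12,288,372,605,692,980]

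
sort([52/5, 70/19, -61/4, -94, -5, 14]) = [-94, -61/4, -5, 70/19, 52/5, 14]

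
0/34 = 0 = 0.00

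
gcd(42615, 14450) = 5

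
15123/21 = 720 + 1/7 ≈ 720.14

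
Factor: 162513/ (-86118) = -1*2^ (-1)*3^2*13^1*31^ (-1) = -117/62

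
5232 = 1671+3561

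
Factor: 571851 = 3^2*7^1*29^1*313^1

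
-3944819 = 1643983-5588802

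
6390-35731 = -29341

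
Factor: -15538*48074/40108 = -1*13^1*17^1*37^(-1)*43^2*271^(-1)*457^1 = -186743453/10027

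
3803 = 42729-38926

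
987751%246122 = 3263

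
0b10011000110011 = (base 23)ib4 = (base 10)9779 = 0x2633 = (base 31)a5e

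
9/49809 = 3/16603 ≈ 0.000181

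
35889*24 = 861336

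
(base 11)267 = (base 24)d3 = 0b100111011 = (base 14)187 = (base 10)315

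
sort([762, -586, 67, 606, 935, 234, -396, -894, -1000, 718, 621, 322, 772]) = [-1000, -894, -586, -396, 67, 234, 322, 606, 621, 718, 762, 772, 935]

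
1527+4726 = 6253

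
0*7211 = 0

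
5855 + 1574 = 7429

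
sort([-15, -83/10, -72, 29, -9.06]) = [-72, -15, -9.06, -83/10, 29]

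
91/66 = 1 + 25/66 ≈ 1.38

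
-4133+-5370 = -9503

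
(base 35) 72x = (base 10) 8678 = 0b10000111100110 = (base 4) 2013212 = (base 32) 8f6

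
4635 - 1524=3111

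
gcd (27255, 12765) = 345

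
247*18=4446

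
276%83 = 27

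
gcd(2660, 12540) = 380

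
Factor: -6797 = -1 * 7^1 * 971^1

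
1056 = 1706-650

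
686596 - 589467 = 97129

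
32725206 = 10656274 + 22068932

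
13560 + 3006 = 16566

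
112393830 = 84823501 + 27570329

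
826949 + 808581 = 1635530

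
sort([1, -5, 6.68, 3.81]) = [-5, 1, 3.81, 6.68]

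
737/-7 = -105 - 2/7 ≈ -105.29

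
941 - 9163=-8222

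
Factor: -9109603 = -1 * 17^1 * 535859^1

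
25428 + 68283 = 93711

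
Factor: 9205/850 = 2^(-1) * 5^(-1) * 7^1 * 17^(-1) * 263^1 = 1841/170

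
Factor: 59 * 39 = 3^1 * 13^1 * 59^1 = 2301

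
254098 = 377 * 674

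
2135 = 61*35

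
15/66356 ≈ 0.000226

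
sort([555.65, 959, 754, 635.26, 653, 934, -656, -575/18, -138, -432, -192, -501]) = [-656, -501, -432, -192, -138, -575/18, 555.65, 635.26, 653, 754, 934, 959]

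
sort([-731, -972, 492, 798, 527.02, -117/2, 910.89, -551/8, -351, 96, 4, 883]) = [-972, -731, -351, -551/8, -117/2, 4, 96, 492, 527.02, 798, 883, 910.89]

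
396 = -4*(-99)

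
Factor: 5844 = 2^2 * 3^1 * 487^1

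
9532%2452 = 2176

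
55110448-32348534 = 22761914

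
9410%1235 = 765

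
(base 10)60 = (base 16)3c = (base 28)24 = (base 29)22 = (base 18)36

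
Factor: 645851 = 645851^1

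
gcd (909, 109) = 1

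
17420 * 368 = 6410560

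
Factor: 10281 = 3^1 * 23^1 * 149^1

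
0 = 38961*0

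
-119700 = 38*(-3150)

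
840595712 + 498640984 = 1339236696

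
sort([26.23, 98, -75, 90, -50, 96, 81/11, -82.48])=[-82.48, -75, -50, 81/11, 26.23, 90, 96, 98]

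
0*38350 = 0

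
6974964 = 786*8874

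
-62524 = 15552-78076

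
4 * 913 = 3652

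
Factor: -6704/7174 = -1*2^3*17^(-1)*211^(-1)*419^1 = -3352/3587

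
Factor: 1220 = 2^2 * 5^1 * 61^1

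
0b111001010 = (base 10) 458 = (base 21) 10h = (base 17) 19g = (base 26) hg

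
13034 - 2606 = 10428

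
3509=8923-5414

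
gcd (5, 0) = 5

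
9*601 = 5409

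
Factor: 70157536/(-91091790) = -1 * 2^4 * 3^(-4) * 5^(-1) * 112459^(-1) * 2192423^1 = -35078768/45545895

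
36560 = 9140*4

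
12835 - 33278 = -20443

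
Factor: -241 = -1*241^1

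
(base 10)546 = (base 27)k6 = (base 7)1410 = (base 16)222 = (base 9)666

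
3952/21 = 188+4/21≈188.19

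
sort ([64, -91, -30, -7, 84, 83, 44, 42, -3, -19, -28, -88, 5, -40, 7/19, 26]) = [-91, -88, -40, -30, -28, -19, -7, -3, 7/19, 5, 26, 42, 44, 64, 83, 84]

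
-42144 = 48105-90249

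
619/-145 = -4 - 39/145 ≈ -4.27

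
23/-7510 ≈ -0.00306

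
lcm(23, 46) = 46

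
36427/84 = 433 + 55/84 ≈ 433.65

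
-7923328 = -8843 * 896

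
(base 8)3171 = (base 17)5c8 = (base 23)331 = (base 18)521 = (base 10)1657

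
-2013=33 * (-61)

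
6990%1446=1206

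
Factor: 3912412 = 2^2*7^1*139729^1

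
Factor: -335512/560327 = -1 * 2^3 * 17^1 * 269^(-1) * 2083^(-1) * 2467^1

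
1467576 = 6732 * 218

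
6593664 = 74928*88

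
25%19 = 6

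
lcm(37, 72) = 2664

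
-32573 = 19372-51945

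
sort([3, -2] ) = [-2, 3] 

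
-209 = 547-756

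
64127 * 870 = 55790490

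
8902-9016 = -114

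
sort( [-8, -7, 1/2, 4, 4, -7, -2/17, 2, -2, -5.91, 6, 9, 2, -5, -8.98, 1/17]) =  [-8.98, -8, -7, -7, -5.91, -5, -2, -2/17, 1/17, 1/2, 2, 2, 4, 4, 6, 9]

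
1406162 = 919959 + 486203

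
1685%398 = 93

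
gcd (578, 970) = 2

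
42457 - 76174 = -33717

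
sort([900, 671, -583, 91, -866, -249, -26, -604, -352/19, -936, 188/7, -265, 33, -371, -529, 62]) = [-936, -866, -604, -583, -529, -371, -265, -249, -26, -352/19, 188/7, 33, 62, 91, 671, 900]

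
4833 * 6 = 28998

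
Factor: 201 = 3^1*67^1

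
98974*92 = 9105608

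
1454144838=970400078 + 483744760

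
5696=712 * 8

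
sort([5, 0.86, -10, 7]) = [-10, 0.86, 5, 7]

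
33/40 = 0.825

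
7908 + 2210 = 10118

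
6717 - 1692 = 5025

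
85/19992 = 5/1176 ≈ 0.00425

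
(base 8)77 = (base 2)111111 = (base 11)58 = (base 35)1s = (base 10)63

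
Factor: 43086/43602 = 13^(-2)*167^1 = 167/169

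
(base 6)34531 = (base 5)124301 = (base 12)2a47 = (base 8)11527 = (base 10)4951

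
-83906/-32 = 41953/16 ≈ 2622.06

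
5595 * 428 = 2394660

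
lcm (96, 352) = 1056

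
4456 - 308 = 4148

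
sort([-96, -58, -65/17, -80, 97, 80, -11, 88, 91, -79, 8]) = [-96, -80, -79, -58, -11, -65/17, 8, 80, 88, 91, 97]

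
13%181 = 13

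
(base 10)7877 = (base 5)223002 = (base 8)17305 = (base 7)31652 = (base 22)g61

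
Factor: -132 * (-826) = 2^3 * 3^1 * 7^1 * 11^1 * 59^1 = 109032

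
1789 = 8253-6464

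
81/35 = 2 + 11/35 ≈ 2.31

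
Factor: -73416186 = -1 * 2^1 * 3^3 * 139^1 * 9781^1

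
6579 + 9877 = 16456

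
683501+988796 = 1672297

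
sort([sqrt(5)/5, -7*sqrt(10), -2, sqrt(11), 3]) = [-7*sqrt(10), -2, sqrt(5)/5, 3, sqrt(11)]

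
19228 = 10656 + 8572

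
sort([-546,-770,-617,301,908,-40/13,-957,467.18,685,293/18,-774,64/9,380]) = [-957,-774,-770,-617,-546,-40/13,64/9,293/18,301,380,467.18,685,908]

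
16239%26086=16239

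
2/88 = 1/44 ≈ 0.0227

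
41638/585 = 71+103/585 ≈ 71.18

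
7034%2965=1104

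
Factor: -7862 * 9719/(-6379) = 2^1 * 3931^1 * 6379^(-1) * 9719^1 = 76410778/6379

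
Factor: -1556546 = -1*2^1*29^1*47^1*571^1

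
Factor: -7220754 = -1*2^1*3^2*467^1*859^1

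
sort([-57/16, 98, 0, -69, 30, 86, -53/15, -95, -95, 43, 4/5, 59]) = [-95, -95, -69, -57/16, -53/15, 0, 4/5, 30, 43, 59, 86, 98]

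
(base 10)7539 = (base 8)16563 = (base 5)220124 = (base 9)11306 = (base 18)154f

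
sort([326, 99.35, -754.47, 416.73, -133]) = [-754.47, -133, 99.35, 326, 416.73]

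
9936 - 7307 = 2629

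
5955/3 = 1985 = 1985.00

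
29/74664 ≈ 0.000388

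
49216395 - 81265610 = -32049215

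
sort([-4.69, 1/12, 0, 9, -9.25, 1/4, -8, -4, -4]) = [-9.25, -8, -4.69, -4, -4, 0, 1/12, 1/4, 9]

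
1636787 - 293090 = 1343697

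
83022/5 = 16604 + 2/5 = 16604.40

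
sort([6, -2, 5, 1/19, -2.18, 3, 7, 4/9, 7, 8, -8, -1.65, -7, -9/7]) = [-8, -7, -2.18, -2, -1.65, -9/7, 1/19, 4/9, 3, 5, 6, 7, 7, 8]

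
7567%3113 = 1341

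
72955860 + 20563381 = 93519241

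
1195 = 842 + 353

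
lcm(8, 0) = 0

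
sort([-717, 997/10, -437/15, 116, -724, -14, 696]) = [-724, -717, -437/15, -14, 997/10, 116, 696]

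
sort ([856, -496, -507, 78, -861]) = [-861, -507, -496, 78, 856]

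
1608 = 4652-3044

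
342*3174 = 1085508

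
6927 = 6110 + 817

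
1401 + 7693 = 9094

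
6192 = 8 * 774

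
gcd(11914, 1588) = 2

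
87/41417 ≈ 0.00210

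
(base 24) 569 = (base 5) 44113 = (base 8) 5731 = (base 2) 101111011001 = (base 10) 3033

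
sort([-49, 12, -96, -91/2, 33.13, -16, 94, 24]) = [-96, -49, -91/2, -16, 12, 24, 33.13, 94]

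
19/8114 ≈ 0.00234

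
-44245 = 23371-67616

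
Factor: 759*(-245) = -1*3^1*5^1*7^2*11^1*23^1 = -185955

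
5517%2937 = 2580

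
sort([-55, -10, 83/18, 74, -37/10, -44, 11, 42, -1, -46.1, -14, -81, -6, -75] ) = [-81, -75, -55, -46.1, -44, -14, -10, -6, -37/10, -1, 83/18, 11, 42, 74] 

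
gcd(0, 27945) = 27945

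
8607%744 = 423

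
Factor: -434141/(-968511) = 3^(-1)*71^(-1)*4547^(-1)*434141^1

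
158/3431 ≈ 0.0461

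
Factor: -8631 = -1 * 3^2 * 7^1 * 137^1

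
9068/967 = 9 + 365/967 ≈ 9.38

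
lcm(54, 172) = 4644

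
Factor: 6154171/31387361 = 6154171^1*31387361^(-1)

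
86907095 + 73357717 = 160264812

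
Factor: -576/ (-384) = 2^ (-1) * 3^1 = 3/2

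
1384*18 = 24912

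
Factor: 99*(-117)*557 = -1*3^4*11^1*13^1*557^1 = -6451731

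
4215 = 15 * 281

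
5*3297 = 16485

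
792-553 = 239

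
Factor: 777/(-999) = -1*3^(-2)*7^1 = -7/9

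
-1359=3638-4997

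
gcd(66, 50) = 2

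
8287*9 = 74583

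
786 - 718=68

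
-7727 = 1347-9074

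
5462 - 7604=-2142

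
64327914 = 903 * 71238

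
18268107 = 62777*291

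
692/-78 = -8-34/39 ≈ -8.87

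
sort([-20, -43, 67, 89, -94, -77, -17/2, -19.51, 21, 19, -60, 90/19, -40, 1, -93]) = [-94, -93, -77, -60, -43, -40, -20, -19.51, -17/2, 1, 90/19, 19, 21, 67, 89]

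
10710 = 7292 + 3418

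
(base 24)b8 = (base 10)272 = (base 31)8o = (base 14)156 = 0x110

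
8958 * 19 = 170202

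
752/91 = 8 + 24/91 ≈ 8.26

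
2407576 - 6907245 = -4499669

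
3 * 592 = 1776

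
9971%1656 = 35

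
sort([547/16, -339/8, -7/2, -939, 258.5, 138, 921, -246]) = [-939, -246, -339/8, -7/2, 547/16, 138, 258.5, 921]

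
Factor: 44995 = 5^1 * 8999^1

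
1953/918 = 217/102 ≈ 2.13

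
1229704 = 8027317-6797613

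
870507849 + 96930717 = 967438566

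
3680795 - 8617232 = -4936437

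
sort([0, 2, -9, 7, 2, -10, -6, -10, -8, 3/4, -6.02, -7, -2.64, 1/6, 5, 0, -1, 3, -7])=[-10, -10, -9, -8, -7, -7, -6.02, -6, -2.64, -1, 0, 0, 1/6, 3/4, 2, 2, 3, 5, 7]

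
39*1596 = 62244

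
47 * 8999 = 422953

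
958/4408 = 479/2204 ≈ 0.217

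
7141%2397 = 2347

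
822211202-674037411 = 148173791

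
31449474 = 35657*882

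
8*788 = 6304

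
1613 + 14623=16236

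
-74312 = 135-74447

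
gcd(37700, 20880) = 580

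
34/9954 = 17/4977 ≈ 0.00342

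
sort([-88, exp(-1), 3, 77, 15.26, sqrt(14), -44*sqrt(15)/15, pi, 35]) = [-88, -44*sqrt(15)/15, exp(-1), 3, pi, sqrt(14), 15.26, 35, 77]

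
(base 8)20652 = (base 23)g6g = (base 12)4ba2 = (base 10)8618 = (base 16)21aa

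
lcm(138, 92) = 276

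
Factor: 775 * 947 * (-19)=-1 * 5^2 * 19^1 * 31^1 * 947^1=-13944575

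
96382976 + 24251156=120634132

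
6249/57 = 2083/19 ≈ 109.63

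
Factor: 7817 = 7817^1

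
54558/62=879 + 30/31 ≈ 879.97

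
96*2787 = 267552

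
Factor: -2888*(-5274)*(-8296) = -1*2^7*3^2*17^1*19^2*61^1*293^1 = -126358964352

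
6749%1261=444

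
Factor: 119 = 7^1 * 17^1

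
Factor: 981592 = 2^3*29^1*4231^1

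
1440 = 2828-1388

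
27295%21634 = 5661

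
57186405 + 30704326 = 87890731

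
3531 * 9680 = 34180080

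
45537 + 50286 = 95823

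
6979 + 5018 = 11997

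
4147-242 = 3905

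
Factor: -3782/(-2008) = 2^(-2) * 31^1 * 61^1 * 251^(-1) = 1891/1004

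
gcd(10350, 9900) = 450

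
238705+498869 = 737574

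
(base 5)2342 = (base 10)347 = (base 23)f2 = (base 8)533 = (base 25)dm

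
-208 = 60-268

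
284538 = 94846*3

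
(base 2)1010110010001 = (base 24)9e1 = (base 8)12621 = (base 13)2689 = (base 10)5521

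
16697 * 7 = 116879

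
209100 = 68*3075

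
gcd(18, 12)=6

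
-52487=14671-67158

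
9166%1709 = 621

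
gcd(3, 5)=1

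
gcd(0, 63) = 63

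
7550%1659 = 914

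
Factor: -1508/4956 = -1 * 3^(-1) * 7^(-1) * 13^1 * 29^1 * 59^(-1) = -377/1239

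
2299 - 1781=518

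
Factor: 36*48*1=2^6*3^3=1728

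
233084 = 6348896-6115812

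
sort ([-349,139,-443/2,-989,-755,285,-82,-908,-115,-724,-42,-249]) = [-989,-908,-755,-724,-349,-249,-443/2,-115,-82,-42,139,285]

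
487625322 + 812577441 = 1300202763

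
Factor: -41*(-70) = 2^1*5^1*7^1*41^1 = 2870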